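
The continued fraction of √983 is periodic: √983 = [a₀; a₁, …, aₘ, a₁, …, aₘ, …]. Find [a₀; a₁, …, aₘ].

a₀ = ⌊√983⌋ = 31.
With m₀=0, d₀=1 and mₖ₊₁ = dₖaₖ − mₖ, dₖ₊₁ = (n − mₖ₊₁²)/dₖ, aₖ₊₁ = ⌊(a₀+mₖ₊₁)/dₖ₊₁⌋:
  k=1: m=31, d=22, a=2
  k=2: m=13, d=37, a=1
  k=3: m=24, d=11, a=5
  k=4: m=31, d=2, a=31
  k=5: m=31, d=11, a=5
  k=6: m=24, d=37, a=1
  k=7: m=13, d=22, a=2
  k=8: m=31, d=1, a=62
d=1 and a=2a₀=62 at k=8, so the next step gives (m, d) = (31, 22) again — its k=1 value — and the period has length 8.

[31; 2, 1, 5, 31, 5, 1, 2, 62]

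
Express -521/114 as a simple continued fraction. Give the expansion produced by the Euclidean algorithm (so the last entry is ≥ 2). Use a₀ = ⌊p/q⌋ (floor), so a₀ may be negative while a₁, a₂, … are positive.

[-5; 2, 3, 16]

-521 = -5*114 + 49
114 = 2*49 + 16
49 = 3*16 + 1
16 = 16*1 + 0  (stop)
So -521/114 = [-5; 2, 3, 16].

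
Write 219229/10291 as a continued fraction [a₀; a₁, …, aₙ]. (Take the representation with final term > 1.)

[21; 3, 3, 3, 19, 5, 3]

219229 = 21·10291 + 3118
10291 = 3·3118 + 937
3118 = 3·937 + 307
937 = 3·307 + 16
307 = 19·16 + 3
16 = 5·3 + 1
3 = 3·1 + 0  (stop)
So 219229/10291 = [21; 3, 3, 3, 19, 5, 3].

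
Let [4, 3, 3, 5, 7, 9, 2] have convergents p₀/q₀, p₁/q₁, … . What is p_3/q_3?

Using pₖ = aₖpₖ₋₁ + pₖ₋₂, qₖ = aₖqₖ₋₁ + qₖ₋₂ (with p₋₁=1, p₋₂=0, q₋₁=0, q₋₂=1):
  k=0: a=4, p=4, q=1
  k=1: a=3, p=13, q=3
  k=2: a=3, p=43, q=10
  k=3: a=5, p=228, q=53

228/53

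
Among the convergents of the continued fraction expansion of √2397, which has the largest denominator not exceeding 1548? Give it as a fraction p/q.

58751/1200

√2397 = [48; 1, 23, 2, 23, 1, 96, …] (period length 6).
Convergents:
  p_0/q_0 = 48/1
  p_1/q_1 = 49/1
  p_2/q_2 = 1175/24
  p_3/q_3 = 2399/49
  p_4/q_4 = 56352/1151
  p_5/q_5 = 58751/1200
  p_6/q_6 = 5696448/116351
q_5 = 1200 ≤ 1548 < 116351 = q_6, so the answer is 58751/1200.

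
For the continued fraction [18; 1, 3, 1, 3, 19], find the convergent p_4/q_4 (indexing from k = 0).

Using pₖ = aₖpₖ₋₁ + pₖ₋₂, qₖ = aₖqₖ₋₁ + qₖ₋₂ (with p₋₁=1, p₋₂=0, q₋₁=0, q₋₂=1):
  k=0: a=18, p=18, q=1
  k=1: a=1, p=19, q=1
  k=2: a=3, p=75, q=4
  k=3: a=1, p=94, q=5
  k=4: a=3, p=357, q=19

357/19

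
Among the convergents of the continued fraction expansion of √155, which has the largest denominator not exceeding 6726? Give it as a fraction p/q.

55788/4481

√155 = [12; 2, 4, 2, 24, …] (period length 4).
Convergents:
  p_0/q_0 = 12/1
  p_1/q_1 = 25/2
  p_2/q_2 = 112/9
  p_3/q_3 = 249/20
  p_4/q_4 = 6088/489
  p_5/q_5 = 12425/998
  p_6/q_6 = 55788/4481
  p_7/q_7 = 124001/9960
q_6 = 4481 ≤ 6726 < 9960 = q_7, so the answer is 55788/4481.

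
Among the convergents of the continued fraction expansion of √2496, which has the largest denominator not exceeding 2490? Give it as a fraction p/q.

123601/2474

√2496 = [49; 1, 23, 1, 98, …] (period length 4).
Convergents:
  p_0/q_0 = 49/1
  p_1/q_1 = 50/1
  p_2/q_2 = 1199/24
  p_3/q_3 = 1249/25
  p_4/q_4 = 123601/2474
  p_5/q_5 = 124850/2499
q_4 = 2474 ≤ 2490 < 2499 = q_5, so the answer is 123601/2474.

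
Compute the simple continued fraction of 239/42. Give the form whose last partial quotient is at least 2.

[5; 1, 2, 4, 3]

239 = 5*42 + 29
42 = 1*29 + 13
29 = 2*13 + 3
13 = 4*3 + 1
3 = 3*1 + 0  (stop)
So 239/42 = [5; 1, 2, 4, 3].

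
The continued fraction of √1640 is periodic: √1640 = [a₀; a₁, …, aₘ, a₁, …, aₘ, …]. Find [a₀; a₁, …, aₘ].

a₀ = ⌊√1640⌋ = 40.

[40; 2, 80]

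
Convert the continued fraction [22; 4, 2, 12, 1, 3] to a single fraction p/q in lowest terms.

10556/475

Using pₖ = aₖpₖ₋₁ + pₖ₋₂ and qₖ = aₖqₖ₋₁ + qₖ₋₂:
  k=0: a=22, p=22, q=1
  k=1: a=4, p=89, q=4
  k=2: a=2, p=200, q=9
  k=3: a=12, p=2489, q=112
  k=4: a=1, p=2689, q=121
  k=5: a=3, p=10556, q=475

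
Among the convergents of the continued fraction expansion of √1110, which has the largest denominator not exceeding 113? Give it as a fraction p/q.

√1110 = [33; 3, 6, 3, 66, …] (period length 4).
Convergents:
  p_0/q_0 = 33/1
  p_1/q_1 = 100/3
  p_2/q_2 = 633/19
  p_3/q_3 = 1999/60
  p_4/q_4 = 132567/3979
q_3 = 60 ≤ 113 < 3979 = q_4, so the answer is 1999/60.

1999/60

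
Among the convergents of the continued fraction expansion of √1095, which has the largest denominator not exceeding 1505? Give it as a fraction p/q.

√1095 = [33; 11, 66, …] (period length 2).
Convergents:
  p_0/q_0 = 33/1
  p_1/q_1 = 364/11
  p_2/q_2 = 24057/727
  p_3/q_3 = 264991/8008
q_2 = 727 ≤ 1505 < 8008 = q_3, so the answer is 24057/727.

24057/727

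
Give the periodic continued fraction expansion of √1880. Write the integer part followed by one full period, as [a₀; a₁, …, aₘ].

[43; 2, 1, 3, 1, 2, 86]

a₀ = ⌊√1880⌋ = 43.
With m₀=0, d₀=1 and mₖ₊₁ = dₖaₖ − mₖ, dₖ₊₁ = (n − mₖ₊₁²)/dₖ, aₖ₊₁ = ⌊(a₀+mₖ₊₁)/dₖ₊₁⌋:
  k=1: m=43, d=31, a=2
  k=2: m=19, d=49, a=1
  k=3: m=30, d=20, a=3
  k=4: m=30, d=49, a=1
  k=5: m=19, d=31, a=2
  k=6: m=43, d=1, a=86
d=1 and a=2a₀=86 at k=6, so the next step gives (m, d) = (43, 31) again — its k=1 value — and the period has length 6.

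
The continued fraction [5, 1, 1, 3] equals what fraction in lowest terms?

Using pₖ = aₖpₖ₋₁ + pₖ₋₂ and qₖ = aₖqₖ₋₁ + qₖ₋₂:
  k=0: a=5, p=5, q=1
  k=1: a=1, p=6, q=1
  k=2: a=1, p=11, q=2
  k=3: a=3, p=39, q=7

39/7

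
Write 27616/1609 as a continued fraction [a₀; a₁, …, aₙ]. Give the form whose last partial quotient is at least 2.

[17; 6, 8, 2, 15]

27616 = 17×1609 + 263
1609 = 6×263 + 31
263 = 8×31 + 15
31 = 2×15 + 1
15 = 15×1 + 0  (stop)
So 27616/1609 = [17; 6, 8, 2, 15].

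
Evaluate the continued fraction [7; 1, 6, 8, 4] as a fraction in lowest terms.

Fold from the inside: start with 4/1.
  8 + 1/4 = 33/4
  6 + 4/33 = 202/33
  1 + 33/202 = 235/202
  7 + 202/235 = 1847/235

1847/235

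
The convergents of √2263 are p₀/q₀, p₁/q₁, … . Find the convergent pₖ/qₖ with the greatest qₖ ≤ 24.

√2263 = [47; 1, 1, 3, 47, 3, 1, 1, 94, …] (period length 8).
Convergents:
  p_0/q_0 = 47/1
  p_1/q_1 = 48/1
  p_2/q_2 = 95/2
  p_3/q_3 = 333/7
  p_4/q_4 = 15746/331
q_3 = 7 ≤ 24 < 331 = q_4, so the answer is 333/7.

333/7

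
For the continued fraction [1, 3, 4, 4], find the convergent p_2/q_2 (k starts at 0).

Using pₖ = aₖpₖ₋₁ + pₖ₋₂, qₖ = aₖqₖ₋₁ + qₖ₋₂ (with p₋₁=1, p₋₂=0, q₋₁=0, q₋₂=1):
  k=0: a=1, p=1, q=1
  k=1: a=3, p=4, q=3
  k=2: a=4, p=17, q=13

17/13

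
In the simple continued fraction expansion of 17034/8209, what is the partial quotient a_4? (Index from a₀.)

17034 = 2·8209 + 616   →  a_0 = 2
8209 = 13·616 + 201   →  a_1 = 13
616 = 3·201 + 13   →  a_2 = 3
201 = 15·13 + 6   →  a_3 = 15
13 = 2·6 + 1   →  a_4 = 2

2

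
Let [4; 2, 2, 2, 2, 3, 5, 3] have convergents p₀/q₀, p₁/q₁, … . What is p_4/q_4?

Using pₖ = aₖpₖ₋₁ + pₖ₋₂, qₖ = aₖqₖ₋₁ + qₖ₋₂ (with p₋₁=1, p₋₂=0, q₋₁=0, q₋₂=1):
  k=0: a=4, p=4, q=1
  k=1: a=2, p=9, q=2
  k=2: a=2, p=22, q=5
  k=3: a=2, p=53, q=12
  k=4: a=2, p=128, q=29

128/29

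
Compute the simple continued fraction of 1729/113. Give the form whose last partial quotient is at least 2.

[15; 3, 3, 11]

1729 = 15×113 + 34
113 = 3×34 + 11
34 = 3×11 + 1
11 = 11×1 + 0  (stop)
So 1729/113 = [15; 3, 3, 11].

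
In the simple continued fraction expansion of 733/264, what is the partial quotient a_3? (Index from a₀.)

2

733 = 2·264 + 205   →  a_0 = 2
264 = 1·205 + 59   →  a_1 = 1
205 = 3·59 + 28   →  a_2 = 3
59 = 2·28 + 3   →  a_3 = 2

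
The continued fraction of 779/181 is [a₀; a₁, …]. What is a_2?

779 = 4·181 + 55   →  a_0 = 4
181 = 3·55 + 16   →  a_1 = 3
55 = 3·16 + 7   →  a_2 = 3

3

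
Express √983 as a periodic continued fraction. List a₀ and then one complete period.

a₀ = ⌊√983⌋ = 31.
With m₀=0, d₀=1 and mₖ₊₁ = dₖaₖ − mₖ, dₖ₊₁ = (n − mₖ₊₁²)/dₖ, aₖ₊₁ = ⌊(a₀+mₖ₊₁)/dₖ₊₁⌋:
  k=1: m=31, d=22, a=2
  k=2: m=13, d=37, a=1
  k=3: m=24, d=11, a=5
  k=4: m=31, d=2, a=31
  k=5: m=31, d=11, a=5
  k=6: m=24, d=37, a=1
  k=7: m=13, d=22, a=2
  k=8: m=31, d=1, a=62
d=1 and a=2a₀=62 at k=8, so the next step gives (m, d) = (31, 22) again — its k=1 value — and the period has length 8.

[31; 2, 1, 5, 31, 5, 1, 2, 62]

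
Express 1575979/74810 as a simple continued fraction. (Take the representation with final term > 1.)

[21; 15, 18, 14, 2, 9]

1575979 = 21×74810 + 4969
74810 = 15×4969 + 275
4969 = 18×275 + 19
275 = 14×19 + 9
19 = 2×9 + 1
9 = 9×1 + 0  (stop)
So 1575979/74810 = [21; 15, 18, 14, 2, 9].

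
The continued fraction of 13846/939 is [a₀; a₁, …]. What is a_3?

1

13846 = 14·939 + 700   →  a_0 = 14
939 = 1·700 + 239   →  a_1 = 1
700 = 2·239 + 222   →  a_2 = 2
239 = 1·222 + 17   →  a_3 = 1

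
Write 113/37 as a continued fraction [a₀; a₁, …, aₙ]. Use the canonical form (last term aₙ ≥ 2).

[3; 18, 2]

113 = 3*37 + 2
37 = 18*2 + 1
2 = 2*1 + 0  (stop)
So 113/37 = [3; 18, 2].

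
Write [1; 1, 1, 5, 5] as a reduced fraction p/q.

88/57

Using pₖ = aₖpₖ₋₁ + pₖ₋₂ and qₖ = aₖqₖ₋₁ + qₖ₋₂:
  k=0: a=1, p=1, q=1
  k=1: a=1, p=2, q=1
  k=2: a=1, p=3, q=2
  k=3: a=5, p=17, q=11
  k=4: a=5, p=88, q=57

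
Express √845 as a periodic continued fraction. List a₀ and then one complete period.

a₀ = ⌊√845⌋ = 29.
With m₀=0, d₀=1 and mₖ₊₁ = dₖaₖ − mₖ, dₖ₊₁ = (n − mₖ₊₁²)/dₖ, aₖ₊₁ = ⌊(a₀+mₖ₊₁)/dₖ₊₁⌋:
  k=1: m=29, d=4, a=14
  k=2: m=27, d=29, a=1
  k=3: m=2, d=29, a=1
  k=4: m=27, d=4, a=14
  k=5: m=29, d=1, a=58
d=1 and a=2a₀=58 at k=5, so the next step gives (m, d) = (29, 4) again — its k=1 value — and the period has length 5.

[29; 14, 1, 1, 14, 58]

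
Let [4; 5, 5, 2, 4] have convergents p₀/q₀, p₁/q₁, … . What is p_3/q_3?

239/57

Using pₖ = aₖpₖ₋₁ + pₖ₋₂, qₖ = aₖqₖ₋₁ + qₖ₋₂ (with p₋₁=1, p₋₂=0, q₋₁=0, q₋₂=1):
  k=0: a=4, p=4, q=1
  k=1: a=5, p=21, q=5
  k=2: a=5, p=109, q=26
  k=3: a=2, p=239, q=57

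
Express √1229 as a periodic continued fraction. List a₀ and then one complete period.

[35; 17, 1, 1, 17, 70]

a₀ = ⌊√1229⌋ = 35.
With m₀=0, d₀=1 and mₖ₊₁ = dₖaₖ − mₖ, dₖ₊₁ = (n − mₖ₊₁²)/dₖ, aₖ₊₁ = ⌊(a₀+mₖ₊₁)/dₖ₊₁⌋:
  k=1: m=35, d=4, a=17
  k=2: m=33, d=35, a=1
  k=3: m=2, d=35, a=1
  k=4: m=33, d=4, a=17
  k=5: m=35, d=1, a=70
d=1 and a=2a₀=70 at k=5, so the next step gives (m, d) = (35, 4) again — its k=1 value — and the period has length 5.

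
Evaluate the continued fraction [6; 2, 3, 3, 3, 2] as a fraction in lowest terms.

1126/175

Fold from the inside: start with 2/1.
  3 + 1/2 = 7/2
  3 + 2/7 = 23/7
  3 + 7/23 = 76/23
  2 + 23/76 = 175/76
  6 + 76/175 = 1126/175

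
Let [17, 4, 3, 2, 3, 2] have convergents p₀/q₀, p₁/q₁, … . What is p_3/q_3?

Using pₖ = aₖpₖ₋₁ + pₖ₋₂, qₖ = aₖqₖ₋₁ + qₖ₋₂ (with p₋₁=1, p₋₂=0, q₋₁=0, q₋₂=1):
  k=0: a=17, p=17, q=1
  k=1: a=4, p=69, q=4
  k=2: a=3, p=224, q=13
  k=3: a=2, p=517, q=30

517/30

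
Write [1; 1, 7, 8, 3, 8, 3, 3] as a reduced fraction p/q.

32843/17499

Using pₖ = aₖpₖ₋₁ + pₖ₋₂ and qₖ = aₖqₖ₋₁ + qₖ₋₂:
  k=0: a=1, p=1, q=1
  k=1: a=1, p=2, q=1
  k=2: a=7, p=15, q=8
  k=3: a=8, p=122, q=65
  k=4: a=3, p=381, q=203
  k=5: a=8, p=3170, q=1689
  k=6: a=3, p=9891, q=5270
  k=7: a=3, p=32843, q=17499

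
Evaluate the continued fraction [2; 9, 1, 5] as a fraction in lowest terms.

Using pₖ = aₖpₖ₋₁ + pₖ₋₂ and qₖ = aₖqₖ₋₁ + qₖ₋₂:
  k=0: a=2, p=2, q=1
  k=1: a=9, p=19, q=9
  k=2: a=1, p=21, q=10
  k=3: a=5, p=124, q=59

124/59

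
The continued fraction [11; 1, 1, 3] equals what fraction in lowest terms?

Fold from the inside: start with 3/1.
  1 + 1/3 = 4/3
  1 + 3/4 = 7/4
  11 + 4/7 = 81/7

81/7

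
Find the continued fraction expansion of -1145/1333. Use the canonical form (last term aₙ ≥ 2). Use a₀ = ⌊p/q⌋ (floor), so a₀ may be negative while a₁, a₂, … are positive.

-1145 = -1×1333 + 188
1333 = 7×188 + 17
188 = 11×17 + 1
17 = 17×1 + 0  (stop)
So -1145/1333 = [-1; 7, 11, 17].

[-1; 7, 11, 17]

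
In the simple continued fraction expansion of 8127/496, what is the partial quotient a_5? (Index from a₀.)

8127 = 16·496 + 191   →  a_0 = 16
496 = 2·191 + 114   →  a_1 = 2
191 = 1·114 + 77   →  a_2 = 1
114 = 1·77 + 37   →  a_3 = 1
77 = 2·37 + 3   →  a_4 = 2
37 = 12·3 + 1   →  a_5 = 12

12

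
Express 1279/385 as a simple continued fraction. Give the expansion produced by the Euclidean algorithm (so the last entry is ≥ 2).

1279 = 3·385 + 124
385 = 3·124 + 13
124 = 9·13 + 7
13 = 1·7 + 6
7 = 1·6 + 1
6 = 6·1 + 0  (stop)
So 1279/385 = [3; 3, 9, 1, 1, 6].

[3; 3, 9, 1, 1, 6]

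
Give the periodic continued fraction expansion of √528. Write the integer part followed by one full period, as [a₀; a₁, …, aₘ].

[22; 1, 44]

a₀ = ⌊√528⌋ = 22.
With m₀=0, d₀=1 and mₖ₊₁ = dₖaₖ − mₖ, dₖ₊₁ = (n − mₖ₊₁²)/dₖ, aₖ₊₁ = ⌊(a₀+mₖ₊₁)/dₖ₊₁⌋:
  k=1: m=22, d=44, a=1
  k=2: m=22, d=1, a=44
d=1 and a=2a₀=44 at k=2, so the next step gives (m, d) = (22, 44) again — its k=1 value — and the period has length 2.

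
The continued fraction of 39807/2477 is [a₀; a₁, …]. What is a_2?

39807 = 16·2477 + 175   →  a_0 = 16
2477 = 14·175 + 27   →  a_1 = 14
175 = 6·27 + 13   →  a_2 = 6

6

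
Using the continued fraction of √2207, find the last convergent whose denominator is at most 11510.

√2207 = [46; 1, 45, 1, 92, …] (period length 4).
Convergents:
  p_0/q_0 = 46/1
  p_1/q_1 = 47/1
  p_2/q_2 = 2161/46
  p_3/q_3 = 2208/47
  p_4/q_4 = 205297/4370
  p_5/q_5 = 207505/4417
  p_6/q_6 = 9543022/203135
q_5 = 4417 ≤ 11510 < 203135 = q_6, so the answer is 207505/4417.

207505/4417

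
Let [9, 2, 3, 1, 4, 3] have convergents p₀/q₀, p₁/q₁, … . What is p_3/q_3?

Using pₖ = aₖpₖ₋₁ + pₖ₋₂, qₖ = aₖqₖ₋₁ + qₖ₋₂ (with p₋₁=1, p₋₂=0, q₋₁=0, q₋₂=1):
  k=0: a=9, p=9, q=1
  k=1: a=2, p=19, q=2
  k=2: a=3, p=66, q=7
  k=3: a=1, p=85, q=9

85/9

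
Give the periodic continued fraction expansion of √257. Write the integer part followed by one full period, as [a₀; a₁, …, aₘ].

a₀ = ⌊√257⌋ = 16.

[16; 32]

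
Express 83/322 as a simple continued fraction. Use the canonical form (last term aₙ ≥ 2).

[0; 3, 1, 7, 3, 3]

83 = 0*322 + 83
322 = 3*83 + 73
83 = 1*73 + 10
73 = 7*10 + 3
10 = 3*3 + 1
3 = 3*1 + 0  (stop)
So 83/322 = [0; 3, 1, 7, 3, 3].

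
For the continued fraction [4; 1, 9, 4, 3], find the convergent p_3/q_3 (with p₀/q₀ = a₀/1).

Using pₖ = aₖpₖ₋₁ + pₖ₋₂, qₖ = aₖqₖ₋₁ + qₖ₋₂ (with p₋₁=1, p₋₂=0, q₋₁=0, q₋₂=1):
  k=0: a=4, p=4, q=1
  k=1: a=1, p=5, q=1
  k=2: a=9, p=49, q=10
  k=3: a=4, p=201, q=41

201/41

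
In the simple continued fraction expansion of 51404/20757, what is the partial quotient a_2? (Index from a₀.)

51404 = 2·20757 + 9890   →  a_0 = 2
20757 = 2·9890 + 977   →  a_1 = 2
9890 = 10·977 + 120   →  a_2 = 10

10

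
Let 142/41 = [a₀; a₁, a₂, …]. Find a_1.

2

142 = 3·41 + 19   →  a_0 = 3
41 = 2·19 + 3   →  a_1 = 2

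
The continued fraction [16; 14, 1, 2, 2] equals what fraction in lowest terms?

1655/103

Using pₖ = aₖpₖ₋₁ + pₖ₋₂ and qₖ = aₖqₖ₋₁ + qₖ₋₂:
  k=0: a=16, p=16, q=1
  k=1: a=14, p=225, q=14
  k=2: a=1, p=241, q=15
  k=3: a=2, p=707, q=44
  k=4: a=2, p=1655, q=103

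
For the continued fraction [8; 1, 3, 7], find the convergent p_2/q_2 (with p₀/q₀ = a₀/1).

Using pₖ = aₖpₖ₋₁ + pₖ₋₂, qₖ = aₖqₖ₋₁ + qₖ₋₂ (with p₋₁=1, p₋₂=0, q₋₁=0, q₋₂=1):
  k=0: a=8, p=8, q=1
  k=1: a=1, p=9, q=1
  k=2: a=3, p=35, q=4

35/4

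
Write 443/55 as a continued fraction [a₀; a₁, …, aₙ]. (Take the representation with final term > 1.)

[8; 18, 3]

443 = 8×55 + 3
55 = 18×3 + 1
3 = 3×1 + 0  (stop)
So 443/55 = [8; 18, 3].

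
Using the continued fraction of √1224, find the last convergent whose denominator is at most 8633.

171395/4899

√1224 = [34; 1, 68, …] (period length 2).
Convergents:
  p_0/q_0 = 34/1
  p_1/q_1 = 35/1
  p_2/q_2 = 2414/69
  p_3/q_3 = 2449/70
  p_4/q_4 = 168946/4829
  p_5/q_5 = 171395/4899
  p_6/q_6 = 11823806/337961
q_5 = 4899 ≤ 8633 < 337961 = q_6, so the answer is 171395/4899.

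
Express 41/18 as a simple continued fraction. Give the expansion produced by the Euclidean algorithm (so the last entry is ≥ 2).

41 = 2*18 + 5
18 = 3*5 + 3
5 = 1*3 + 2
3 = 1*2 + 1
2 = 2*1 + 0  (stop)
So 41/18 = [2; 3, 1, 1, 2].

[2; 3, 1, 1, 2]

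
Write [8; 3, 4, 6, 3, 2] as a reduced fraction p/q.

4927/593

Fold from the inside: start with 2/1.
  3 + 1/2 = 7/2
  6 + 2/7 = 44/7
  4 + 7/44 = 183/44
  3 + 44/183 = 593/183
  8 + 183/593 = 4927/593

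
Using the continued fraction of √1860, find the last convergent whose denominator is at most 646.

√1860 = [43; 7, 1, 4, 1, 7, 86, …] (period length 6).
Convergents:
  p_0/q_0 = 43/1
  p_1/q_1 = 302/7
  p_2/q_2 = 345/8
  p_3/q_3 = 1682/39
  p_4/q_4 = 2027/47
  p_5/q_5 = 15871/368
  p_6/q_6 = 1366933/31695
q_5 = 368 ≤ 646 < 31695 = q_6, so the answer is 15871/368.

15871/368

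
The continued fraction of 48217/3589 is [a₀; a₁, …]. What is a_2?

48217 = 13·3589 + 1560   →  a_0 = 13
3589 = 2·1560 + 469   →  a_1 = 2
1560 = 3·469 + 153   →  a_2 = 3

3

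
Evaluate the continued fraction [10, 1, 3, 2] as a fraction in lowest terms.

Fold from the inside: start with 2/1.
  3 + 1/2 = 7/2
  1 + 2/7 = 9/7
  10 + 7/9 = 97/9

97/9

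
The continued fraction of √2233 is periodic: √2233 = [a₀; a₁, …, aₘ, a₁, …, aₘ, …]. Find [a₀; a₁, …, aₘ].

a₀ = ⌊√2233⌋ = 47.
With m₀=0, d₀=1 and mₖ₊₁ = dₖaₖ − mₖ, dₖ₊₁ = (n − mₖ₊₁²)/dₖ, aₖ₊₁ = ⌊(a₀+mₖ₊₁)/dₖ₊₁⌋:
  k=1: m=47, d=24, a=3
  k=2: m=25, d=67, a=1
  k=3: m=42, d=7, a=12
  k=4: m=42, d=67, a=1
  k=5: m=25, d=24, a=3
  k=6: m=47, d=1, a=94
d=1 and a=2a₀=94 at k=6, so the next step gives (m, d) = (47, 24) again — its k=1 value — and the period has length 6.

[47; 3, 1, 12, 1, 3, 94]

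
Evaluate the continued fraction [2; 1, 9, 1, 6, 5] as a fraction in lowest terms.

Using pₖ = aₖpₖ₋₁ + pₖ₋₂ and qₖ = aₖqₖ₋₁ + qₖ₋₂:
  k=0: a=2, p=2, q=1
  k=1: a=1, p=3, q=1
  k=2: a=9, p=29, q=10
  k=3: a=1, p=32, q=11
  k=4: a=6, p=221, q=76
  k=5: a=5, p=1137, q=391

1137/391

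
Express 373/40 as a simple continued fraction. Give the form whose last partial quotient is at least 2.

373 = 9*40 + 13
40 = 3*13 + 1
13 = 13*1 + 0  (stop)
So 373/40 = [9; 3, 13].

[9; 3, 13]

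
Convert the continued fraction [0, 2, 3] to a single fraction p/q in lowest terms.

3/7

Using pₖ = aₖpₖ₋₁ + pₖ₋₂ and qₖ = aₖqₖ₋₁ + qₖ₋₂:
  k=0: a=0, p=0, q=1
  k=1: a=2, p=1, q=2
  k=2: a=3, p=3, q=7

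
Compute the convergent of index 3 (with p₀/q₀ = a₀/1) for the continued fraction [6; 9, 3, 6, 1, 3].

1081/177

Using pₖ = aₖpₖ₋₁ + pₖ₋₂, qₖ = aₖqₖ₋₁ + qₖ₋₂ (with p₋₁=1, p₋₂=0, q₋₁=0, q₋₂=1):
  k=0: a=6, p=6, q=1
  k=1: a=9, p=55, q=9
  k=2: a=3, p=171, q=28
  k=3: a=6, p=1081, q=177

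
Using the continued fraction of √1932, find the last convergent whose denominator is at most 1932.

√1932 = [43; 1, 20, 1, 86, …] (period length 4).
Convergents:
  p_0/q_0 = 43/1
  p_1/q_1 = 44/1
  p_2/q_2 = 923/21
  p_3/q_3 = 967/22
  p_4/q_4 = 84085/1913
  p_5/q_5 = 85052/1935
q_4 = 1913 ≤ 1932 < 1935 = q_5, so the answer is 84085/1913.

84085/1913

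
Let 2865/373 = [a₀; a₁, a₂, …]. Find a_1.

2865 = 7·373 + 254   →  a_0 = 7
373 = 1·254 + 119   →  a_1 = 1

1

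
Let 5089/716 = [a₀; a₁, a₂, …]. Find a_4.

5089 = 7·716 + 77   →  a_0 = 7
716 = 9·77 + 23   →  a_1 = 9
77 = 3·23 + 8   →  a_2 = 3
23 = 2·8 + 7   →  a_3 = 2
8 = 1·7 + 1   →  a_4 = 1

1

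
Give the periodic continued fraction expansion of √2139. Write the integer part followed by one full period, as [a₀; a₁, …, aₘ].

[46; 4, 92]

a₀ = ⌊√2139⌋ = 46.
With m₀=0, d₀=1 and mₖ₊₁ = dₖaₖ − mₖ, dₖ₊₁ = (n − mₖ₊₁²)/dₖ, aₖ₊₁ = ⌊(a₀+mₖ₊₁)/dₖ₊₁⌋:
  k=1: m=46, d=23, a=4
  k=2: m=46, d=1, a=92
d=1 and a=2a₀=92 at k=2, so the next step gives (m, d) = (46, 23) again — its k=1 value — and the period has length 2.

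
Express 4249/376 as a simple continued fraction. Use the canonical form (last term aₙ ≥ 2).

4249 = 11·376 + 113
376 = 3·113 + 37
113 = 3·37 + 2
37 = 18·2 + 1
2 = 2·1 + 0  (stop)
So 4249/376 = [11; 3, 3, 18, 2].

[11; 3, 3, 18, 2]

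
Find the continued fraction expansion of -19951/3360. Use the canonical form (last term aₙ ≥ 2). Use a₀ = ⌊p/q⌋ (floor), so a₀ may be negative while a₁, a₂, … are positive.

[-6; 16, 13, 16]

-19951 = -6·3360 + 209
3360 = 16·209 + 16
209 = 13·16 + 1
16 = 16·1 + 0  (stop)
So -19951/3360 = [-6; 16, 13, 16].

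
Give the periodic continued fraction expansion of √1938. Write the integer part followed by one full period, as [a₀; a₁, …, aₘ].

[44; 44, 88]

a₀ = ⌊√1938⌋ = 44.
With m₀=0, d₀=1 and mₖ₊₁ = dₖaₖ − mₖ, dₖ₊₁ = (n − mₖ₊₁²)/dₖ, aₖ₊₁ = ⌊(a₀+mₖ₊₁)/dₖ₊₁⌋:
  k=1: m=44, d=2, a=44
  k=2: m=44, d=1, a=88
d=1 and a=2a₀=88 at k=2, so the next step gives (m, d) = (44, 2) again — its k=1 value — and the period has length 2.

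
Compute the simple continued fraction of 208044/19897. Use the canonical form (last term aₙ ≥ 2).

[10; 2, 5, 5, 3, 6, 8, 2]

208044 = 10×19897 + 9074
19897 = 2×9074 + 1749
9074 = 5×1749 + 329
1749 = 5×329 + 104
329 = 3×104 + 17
104 = 6×17 + 2
17 = 8×2 + 1
2 = 2×1 + 0  (stop)
So 208044/19897 = [10; 2, 5, 5, 3, 6, 8, 2].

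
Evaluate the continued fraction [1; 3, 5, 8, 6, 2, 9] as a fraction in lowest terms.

Fold from the inside: start with 9/1.
  2 + 1/9 = 19/9
  6 + 9/19 = 123/19
  8 + 19/123 = 1003/123
  5 + 123/1003 = 5138/1003
  3 + 1003/5138 = 16417/5138
  1 + 5138/16417 = 21555/16417

21555/16417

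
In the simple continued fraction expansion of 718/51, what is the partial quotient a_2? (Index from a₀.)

1

718 = 14·51 + 4   →  a_0 = 14
51 = 12·4 + 3   →  a_1 = 12
4 = 1·3 + 1   →  a_2 = 1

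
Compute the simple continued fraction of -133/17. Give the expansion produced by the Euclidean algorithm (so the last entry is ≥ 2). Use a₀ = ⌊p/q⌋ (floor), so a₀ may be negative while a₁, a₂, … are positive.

[-8; 5, 1, 2]

-133 = -8×17 + 3
17 = 5×3 + 2
3 = 1×2 + 1
2 = 2×1 + 0  (stop)
So -133/17 = [-8; 5, 1, 2].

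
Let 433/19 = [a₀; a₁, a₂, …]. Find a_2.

3

433 = 22·19 + 15   →  a_0 = 22
19 = 1·15 + 4   →  a_1 = 1
15 = 3·4 + 3   →  a_2 = 3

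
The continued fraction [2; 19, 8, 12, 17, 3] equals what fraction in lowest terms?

Fold from the inside: start with 3/1.
  17 + 1/3 = 52/3
  12 + 3/52 = 627/52
  8 + 52/627 = 5068/627
  19 + 627/5068 = 96919/5068
  2 + 5068/96919 = 198906/96919

198906/96919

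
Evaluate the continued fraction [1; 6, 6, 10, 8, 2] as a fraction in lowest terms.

7515/6466

Using pₖ = aₖpₖ₋₁ + pₖ₋₂ and qₖ = aₖqₖ₋₁ + qₖ₋₂:
  k=0: a=1, p=1, q=1
  k=1: a=6, p=7, q=6
  k=2: a=6, p=43, q=37
  k=3: a=10, p=437, q=376
  k=4: a=8, p=3539, q=3045
  k=5: a=2, p=7515, q=6466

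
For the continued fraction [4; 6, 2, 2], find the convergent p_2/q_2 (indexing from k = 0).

54/13

Using pₖ = aₖpₖ₋₁ + pₖ₋₂, qₖ = aₖqₖ₋₁ + qₖ₋₂ (with p₋₁=1, p₋₂=0, q₋₁=0, q₋₂=1):
  k=0: a=4, p=4, q=1
  k=1: a=6, p=25, q=6
  k=2: a=2, p=54, q=13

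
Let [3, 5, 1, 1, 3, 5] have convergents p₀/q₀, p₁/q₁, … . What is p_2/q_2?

19/6

Using pₖ = aₖpₖ₋₁ + pₖ₋₂, qₖ = aₖqₖ₋₁ + qₖ₋₂ (with p₋₁=1, p₋₂=0, q₋₁=0, q₋₂=1):
  k=0: a=3, p=3, q=1
  k=1: a=5, p=16, q=5
  k=2: a=1, p=19, q=6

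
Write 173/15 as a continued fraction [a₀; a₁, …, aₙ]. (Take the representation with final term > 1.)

173 = 11·15 + 8
15 = 1·8 + 7
8 = 1·7 + 1
7 = 7·1 + 0  (stop)
So 173/15 = [11; 1, 1, 7].

[11; 1, 1, 7]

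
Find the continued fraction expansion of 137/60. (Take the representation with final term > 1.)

[2; 3, 1, 1, 8]

137 = 2·60 + 17
60 = 3·17 + 9
17 = 1·9 + 8
9 = 1·8 + 1
8 = 8·1 + 0  (stop)
So 137/60 = [2; 3, 1, 1, 8].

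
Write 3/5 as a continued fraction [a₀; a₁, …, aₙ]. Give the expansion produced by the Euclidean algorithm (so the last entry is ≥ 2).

[0; 1, 1, 2]

3 = 0·5 + 3
5 = 1·3 + 2
3 = 1·2 + 1
2 = 2·1 + 0  (stop)
So 3/5 = [0; 1, 1, 2].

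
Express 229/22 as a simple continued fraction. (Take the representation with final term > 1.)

[10; 2, 2, 4]

229 = 10*22 + 9
22 = 2*9 + 4
9 = 2*4 + 1
4 = 4*1 + 0  (stop)
So 229/22 = [10; 2, 2, 4].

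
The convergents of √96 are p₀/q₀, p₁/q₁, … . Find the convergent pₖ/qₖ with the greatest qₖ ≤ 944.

√96 = [9; 1, 3, 1, 18, …] (period length 4).
Convergents:
  p_0/q_0 = 9/1
  p_1/q_1 = 10/1
  p_2/q_2 = 39/4
  p_3/q_3 = 49/5
  p_4/q_4 = 921/94
  p_5/q_5 = 970/99
  p_6/q_6 = 3831/391
  p_7/q_7 = 4801/490
  p_8/q_8 = 90249/9211
q_7 = 490 ≤ 944 < 9211 = q_8, so the answer is 4801/490.

4801/490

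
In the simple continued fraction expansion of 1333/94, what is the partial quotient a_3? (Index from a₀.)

1

1333 = 14·94 + 17   →  a_0 = 14
94 = 5·17 + 9   →  a_1 = 5
17 = 1·9 + 8   →  a_2 = 1
9 = 1·8 + 1   →  a_3 = 1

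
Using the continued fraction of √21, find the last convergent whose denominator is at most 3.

9/2

√21 = [4; 1, 1, 2, 1, 1, 8, …] (period length 6).
Convergents:
  p_0/q_0 = 4/1
  p_1/q_1 = 5/1
  p_2/q_2 = 9/2
  p_3/q_3 = 23/5
q_2 = 2 ≤ 3 < 5 = q_3, so the answer is 9/2.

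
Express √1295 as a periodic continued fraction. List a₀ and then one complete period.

a₀ = ⌊√1295⌋ = 35.
With m₀=0, d₀=1 and mₖ₊₁ = dₖaₖ − mₖ, dₖ₊₁ = (n − mₖ₊₁²)/dₖ, aₖ₊₁ = ⌊(a₀+mₖ₊₁)/dₖ₊₁⌋:
  k=1: m=35, d=70, a=1
  k=2: m=35, d=1, a=70
d=1 and a=2a₀=70 at k=2, so the next step gives (m, d) = (35, 70) again — its k=1 value — and the period has length 2.

[35; 1, 70]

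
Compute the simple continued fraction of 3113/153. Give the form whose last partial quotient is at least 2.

3113 = 20*153 + 53
153 = 2*53 + 47
53 = 1*47 + 6
47 = 7*6 + 5
6 = 1*5 + 1
5 = 5*1 + 0  (stop)
So 3113/153 = [20; 2, 1, 7, 1, 5].

[20; 2, 1, 7, 1, 5]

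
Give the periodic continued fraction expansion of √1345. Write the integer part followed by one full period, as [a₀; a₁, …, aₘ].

[36; 1, 2, 14, 2, 1, 72]

a₀ = ⌊√1345⌋ = 36.
With m₀=0, d₀=1 and mₖ₊₁ = dₖaₖ − mₖ, dₖ₊₁ = (n − mₖ₊₁²)/dₖ, aₖ₊₁ = ⌊(a₀+mₖ₊₁)/dₖ₊₁⌋:
  k=1: m=36, d=49, a=1
  k=2: m=13, d=24, a=2
  k=3: m=35, d=5, a=14
  k=4: m=35, d=24, a=2
  k=5: m=13, d=49, a=1
  k=6: m=36, d=1, a=72
d=1 and a=2a₀=72 at k=6, so the next step gives (m, d) = (36, 49) again — its k=1 value — and the period has length 6.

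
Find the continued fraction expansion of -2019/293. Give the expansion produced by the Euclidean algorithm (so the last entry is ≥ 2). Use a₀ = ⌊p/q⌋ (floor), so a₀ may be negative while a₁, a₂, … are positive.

-2019 = -7*293 + 32
293 = 9*32 + 5
32 = 6*5 + 2
5 = 2*2 + 1
2 = 2*1 + 0  (stop)
So -2019/293 = [-7; 9, 6, 2, 2].

[-7; 9, 6, 2, 2]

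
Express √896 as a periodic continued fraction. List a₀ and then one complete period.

a₀ = ⌊√896⌋ = 29.
With m₀=0, d₀=1 and mₖ₊₁ = dₖaₖ − mₖ, dₖ₊₁ = (n − mₖ₊₁²)/dₖ, aₖ₊₁ = ⌊(a₀+mₖ₊₁)/dₖ₊₁⌋:
  k=1: m=29, d=55, a=1
  k=2: m=26, d=4, a=13
  k=3: m=26, d=55, a=1
  k=4: m=29, d=1, a=58
d=1 and a=2a₀=58 at k=4, so the next step gives (m, d) = (29, 55) again — its k=1 value — and the period has length 4.

[29; 1, 13, 1, 58]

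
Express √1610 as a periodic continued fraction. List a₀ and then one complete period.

a₀ = ⌊√1610⌋ = 40.
With m₀=0, d₀=1 and mₖ₊₁ = dₖaₖ − mₖ, dₖ₊₁ = (n − mₖ₊₁²)/dₖ, aₖ₊₁ = ⌊(a₀+mₖ₊₁)/dₖ₊₁⌋:
  k=1: m=40, d=10, a=8
  k=2: m=40, d=1, a=80
d=1 and a=2a₀=80 at k=2, so the next step gives (m, d) = (40, 10) again — its k=1 value — and the period has length 2.

[40; 8, 80]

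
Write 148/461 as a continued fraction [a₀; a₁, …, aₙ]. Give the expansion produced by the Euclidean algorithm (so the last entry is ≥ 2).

[0; 3, 8, 1, 2, 2, 2]

148 = 0*461 + 148
461 = 3*148 + 17
148 = 8*17 + 12
17 = 1*12 + 5
12 = 2*5 + 2
5 = 2*2 + 1
2 = 2*1 + 0  (stop)
So 148/461 = [0; 3, 8, 1, 2, 2, 2].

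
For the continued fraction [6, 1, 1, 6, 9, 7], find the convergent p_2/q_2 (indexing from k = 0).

13/2

Using pₖ = aₖpₖ₋₁ + pₖ₋₂, qₖ = aₖqₖ₋₁ + qₖ₋₂ (with p₋₁=1, p₋₂=0, q₋₁=0, q₋₂=1):
  k=0: a=6, p=6, q=1
  k=1: a=1, p=7, q=1
  k=2: a=1, p=13, q=2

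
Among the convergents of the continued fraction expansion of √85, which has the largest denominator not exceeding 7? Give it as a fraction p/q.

√85 = [9; 4, 1, 1, 4, 18, …] (period length 5).
Convergents:
  p_0/q_0 = 9/1
  p_1/q_1 = 37/4
  p_2/q_2 = 46/5
  p_3/q_3 = 83/9
q_2 = 5 ≤ 7 < 9 = q_3, so the answer is 46/5.

46/5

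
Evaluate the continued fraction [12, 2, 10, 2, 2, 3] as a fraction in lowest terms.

4629/371

Using pₖ = aₖpₖ₋₁ + pₖ₋₂ and qₖ = aₖqₖ₋₁ + qₖ₋₂:
  k=0: a=12, p=12, q=1
  k=1: a=2, p=25, q=2
  k=2: a=10, p=262, q=21
  k=3: a=2, p=549, q=44
  k=4: a=2, p=1360, q=109
  k=5: a=3, p=4629, q=371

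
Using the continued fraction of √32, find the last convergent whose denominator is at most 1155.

6149/1087

√32 = [5; 1, 1, 1, 10, …] (period length 4).
Convergents:
  p_0/q_0 = 5/1
  p_1/q_1 = 6/1
  p_2/q_2 = 11/2
  p_3/q_3 = 17/3
  p_4/q_4 = 181/32
  p_5/q_5 = 198/35
  p_6/q_6 = 379/67
  p_7/q_7 = 577/102
  p_8/q_8 = 6149/1087
  p_9/q_9 = 6726/1189
q_8 = 1087 ≤ 1155 < 1189 = q_9, so the answer is 6149/1087.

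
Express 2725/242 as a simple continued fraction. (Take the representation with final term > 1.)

2725 = 11×242 + 63
242 = 3×63 + 53
63 = 1×53 + 10
53 = 5×10 + 3
10 = 3×3 + 1
3 = 3×1 + 0  (stop)
So 2725/242 = [11; 3, 1, 5, 3, 3].

[11; 3, 1, 5, 3, 3]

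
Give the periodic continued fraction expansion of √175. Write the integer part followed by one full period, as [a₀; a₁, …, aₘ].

[13; 4, 2, 1, 2, 4, 26]

a₀ = ⌊√175⌋ = 13.
With m₀=0, d₀=1 and mₖ₊₁ = dₖaₖ − mₖ, dₖ₊₁ = (n − mₖ₊₁²)/dₖ, aₖ₊₁ = ⌊(a₀+mₖ₊₁)/dₖ₊₁⌋:
  k=1: m=13, d=6, a=4
  k=2: m=11, d=9, a=2
  k=3: m=7, d=14, a=1
  k=4: m=7, d=9, a=2
  k=5: m=11, d=6, a=4
  k=6: m=13, d=1, a=26
d=1 and a=2a₀=26 at k=6, so the next step gives (m, d) = (13, 6) again — its k=1 value — and the period has length 6.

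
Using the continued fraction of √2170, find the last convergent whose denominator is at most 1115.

51754/1111

√2170 = [46; 1, 1, 2, 1, 1, 92, …] (period length 6).
Convergents:
  p_0/q_0 = 46/1
  p_1/q_1 = 47/1
  p_2/q_2 = 93/2
  p_3/q_3 = 233/5
  p_4/q_4 = 326/7
  p_5/q_5 = 559/12
  p_6/q_6 = 51754/1111
  p_7/q_7 = 52313/1123
q_6 = 1111 ≤ 1115 < 1123 = q_7, so the answer is 51754/1111.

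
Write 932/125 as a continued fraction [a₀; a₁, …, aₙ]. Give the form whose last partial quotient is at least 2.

932 = 7*125 + 57
125 = 2*57 + 11
57 = 5*11 + 2
11 = 5*2 + 1
2 = 2*1 + 0  (stop)
So 932/125 = [7; 2, 5, 5, 2].

[7; 2, 5, 5, 2]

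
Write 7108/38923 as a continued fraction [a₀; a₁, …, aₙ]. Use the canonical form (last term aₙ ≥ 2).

[0; 5, 2, 9, 1, 8, 4, 9]

7108 = 0×38923 + 7108
38923 = 5×7108 + 3383
7108 = 2×3383 + 342
3383 = 9×342 + 305
342 = 1×305 + 37
305 = 8×37 + 9
37 = 4×9 + 1
9 = 9×1 + 0  (stop)
So 7108/38923 = [0; 5, 2, 9, 1, 8, 4, 9].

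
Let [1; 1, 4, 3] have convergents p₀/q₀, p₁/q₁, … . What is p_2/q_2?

9/5

Using pₖ = aₖpₖ₋₁ + pₖ₋₂, qₖ = aₖqₖ₋₁ + qₖ₋₂ (with p₋₁=1, p₋₂=0, q₋₁=0, q₋₂=1):
  k=0: a=1, p=1, q=1
  k=1: a=1, p=2, q=1
  k=2: a=4, p=9, q=5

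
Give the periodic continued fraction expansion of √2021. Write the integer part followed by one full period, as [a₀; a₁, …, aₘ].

[44; 1, 21, 2, 21, 1, 88]

a₀ = ⌊√2021⌋ = 44.
With m₀=0, d₀=1 and mₖ₊₁ = dₖaₖ − mₖ, dₖ₊₁ = (n − mₖ₊₁²)/dₖ, aₖ₊₁ = ⌊(a₀+mₖ₊₁)/dₖ₊₁⌋:
  k=1: m=44, d=85, a=1
  k=2: m=41, d=4, a=21
  k=3: m=43, d=43, a=2
  k=4: m=43, d=4, a=21
  k=5: m=41, d=85, a=1
  k=6: m=44, d=1, a=88
d=1 and a=2a₀=88 at k=6, so the next step gives (m, d) = (44, 85) again — its k=1 value — and the period has length 6.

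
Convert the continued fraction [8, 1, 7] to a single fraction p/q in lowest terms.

71/8

Fold from the inside: start with 7/1.
  1 + 1/7 = 8/7
  8 + 7/8 = 71/8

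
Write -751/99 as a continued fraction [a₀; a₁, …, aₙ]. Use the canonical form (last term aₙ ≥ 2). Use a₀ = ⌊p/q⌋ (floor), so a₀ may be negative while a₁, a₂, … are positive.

[-8; 2, 2, 2, 2, 3]

-751 = -8×99 + 41
99 = 2×41 + 17
41 = 2×17 + 7
17 = 2×7 + 3
7 = 2×3 + 1
3 = 3×1 + 0  (stop)
So -751/99 = [-8; 2, 2, 2, 2, 3].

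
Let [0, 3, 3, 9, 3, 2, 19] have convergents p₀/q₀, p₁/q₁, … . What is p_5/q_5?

Using pₖ = aₖpₖ₋₁ + pₖ₋₂, qₖ = aₖqₖ₋₁ + qₖ₋₂ (with p₋₁=1, p₋₂=0, q₋₁=0, q₋₂=1):
  k=0: a=0, p=0, q=1
  k=1: a=3, p=1, q=3
  k=2: a=3, p=3, q=10
  k=3: a=9, p=28, q=93
  k=4: a=3, p=87, q=289
  k=5: a=2, p=202, q=671

202/671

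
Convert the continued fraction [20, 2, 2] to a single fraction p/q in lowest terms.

102/5

Using pₖ = aₖpₖ₋₁ + pₖ₋₂ and qₖ = aₖqₖ₋₁ + qₖ₋₂:
  k=0: a=20, p=20, q=1
  k=1: a=2, p=41, q=2
  k=2: a=2, p=102, q=5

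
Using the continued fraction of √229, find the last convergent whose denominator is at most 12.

121/8

√229 = [15; 7, 1, 1, 7, 30, …] (period length 5).
Convergents:
  p_0/q_0 = 15/1
  p_1/q_1 = 106/7
  p_2/q_2 = 121/8
  p_3/q_3 = 227/15
q_2 = 8 ≤ 12 < 15 = q_3, so the answer is 121/8.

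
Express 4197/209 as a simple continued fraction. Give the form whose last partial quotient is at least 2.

4197 = 20·209 + 17
209 = 12·17 + 5
17 = 3·5 + 2
5 = 2·2 + 1
2 = 2·1 + 0  (stop)
So 4197/209 = [20; 12, 3, 2, 2].

[20; 12, 3, 2, 2]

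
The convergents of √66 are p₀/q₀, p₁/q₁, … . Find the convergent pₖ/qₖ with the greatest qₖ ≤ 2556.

8449/1040

√66 = [8; 8, 16, …] (period length 2).
Convergents:
  p_0/q_0 = 8/1
  p_1/q_1 = 65/8
  p_2/q_2 = 1048/129
  p_3/q_3 = 8449/1040
  p_4/q_4 = 136232/16769
q_3 = 1040 ≤ 2556 < 16769 = q_4, so the answer is 8449/1040.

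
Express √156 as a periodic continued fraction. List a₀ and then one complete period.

a₀ = ⌊√156⌋ = 12.

[12; 2, 24]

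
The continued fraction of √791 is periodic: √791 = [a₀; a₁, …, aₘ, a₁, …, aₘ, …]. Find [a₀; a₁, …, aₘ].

[28; 8, 56]

a₀ = ⌊√791⌋ = 28.
With m₀=0, d₀=1 and mₖ₊₁ = dₖaₖ − mₖ, dₖ₊₁ = (n − mₖ₊₁²)/dₖ, aₖ₊₁ = ⌊(a₀+mₖ₊₁)/dₖ₊₁⌋:
  k=1: m=28, d=7, a=8
  k=2: m=28, d=1, a=56
d=1 and a=2a₀=56 at k=2, so the next step gives (m, d) = (28, 7) again — its k=1 value — and the period has length 2.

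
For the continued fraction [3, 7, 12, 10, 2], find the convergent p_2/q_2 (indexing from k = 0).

267/85

Using pₖ = aₖpₖ₋₁ + pₖ₋₂, qₖ = aₖqₖ₋₁ + qₖ₋₂ (with p₋₁=1, p₋₂=0, q₋₁=0, q₋₂=1):
  k=0: a=3, p=3, q=1
  k=1: a=7, p=22, q=7
  k=2: a=12, p=267, q=85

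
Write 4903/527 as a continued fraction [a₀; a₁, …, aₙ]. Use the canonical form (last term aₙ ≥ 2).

4903 = 9·527 + 160
527 = 3·160 + 47
160 = 3·47 + 19
47 = 2·19 + 9
19 = 2·9 + 1
9 = 9·1 + 0  (stop)
So 4903/527 = [9; 3, 3, 2, 2, 9].

[9; 3, 3, 2, 2, 9]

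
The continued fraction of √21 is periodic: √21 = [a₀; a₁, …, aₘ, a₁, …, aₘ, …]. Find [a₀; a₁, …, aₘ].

[4; 1, 1, 2, 1, 1, 8]

a₀ = ⌊√21⌋ = 4.
With m₀=0, d₀=1 and mₖ₊₁ = dₖaₖ − mₖ, dₖ₊₁ = (n − mₖ₊₁²)/dₖ, aₖ₊₁ = ⌊(a₀+mₖ₊₁)/dₖ₊₁⌋:
  k=1: m=4, d=5, a=1
  k=2: m=1, d=4, a=1
  k=3: m=3, d=3, a=2
  k=4: m=3, d=4, a=1
  k=5: m=1, d=5, a=1
  k=6: m=4, d=1, a=8
d=1 and a=2a₀=8 at k=6, so the next step gives (m, d) = (4, 5) again — its k=1 value — and the period has length 6.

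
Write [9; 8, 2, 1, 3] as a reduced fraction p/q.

Using pₖ = aₖpₖ₋₁ + pₖ₋₂ and qₖ = aₖqₖ₋₁ + qₖ₋₂:
  k=0: a=9, p=9, q=1
  k=1: a=8, p=73, q=8
  k=2: a=2, p=155, q=17
  k=3: a=1, p=228, q=25
  k=4: a=3, p=839, q=92

839/92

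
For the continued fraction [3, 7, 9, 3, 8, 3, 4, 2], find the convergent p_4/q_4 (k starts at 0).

Using pₖ = aₖpₖ₋₁ + pₖ₋₂, qₖ = aₖqₖ₋₁ + qₖ₋₂ (with p₋₁=1, p₋₂=0, q₋₁=0, q₋₂=1):
  k=0: a=3, p=3, q=1
  k=1: a=7, p=22, q=7
  k=2: a=9, p=201, q=64
  k=3: a=3, p=625, q=199
  k=4: a=8, p=5201, q=1656

5201/1656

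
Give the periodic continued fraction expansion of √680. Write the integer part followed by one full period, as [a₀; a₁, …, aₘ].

a₀ = ⌊√680⌋ = 26.

[26; 13, 52]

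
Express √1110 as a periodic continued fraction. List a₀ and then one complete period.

a₀ = ⌊√1110⌋ = 33.
With m₀=0, d₀=1 and mₖ₊₁ = dₖaₖ − mₖ, dₖ₊₁ = (n − mₖ₊₁²)/dₖ, aₖ₊₁ = ⌊(a₀+mₖ₊₁)/dₖ₊₁⌋:
  k=1: m=33, d=21, a=3
  k=2: m=30, d=10, a=6
  k=3: m=30, d=21, a=3
  k=4: m=33, d=1, a=66
d=1 and a=2a₀=66 at k=4, so the next step gives (m, d) = (33, 21) again — its k=1 value — and the period has length 4.

[33; 3, 6, 3, 66]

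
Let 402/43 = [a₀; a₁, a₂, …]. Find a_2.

402 = 9·43 + 15   →  a_0 = 9
43 = 2·15 + 13   →  a_1 = 2
15 = 1·13 + 2   →  a_2 = 1

1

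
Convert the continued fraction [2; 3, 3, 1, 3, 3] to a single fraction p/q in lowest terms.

Using pₖ = aₖpₖ₋₁ + pₖ₋₂ and qₖ = aₖqₖ₋₁ + qₖ₋₂:
  k=0: a=2, p=2, q=1
  k=1: a=3, p=7, q=3
  k=2: a=3, p=23, q=10
  k=3: a=1, p=30, q=13
  k=4: a=3, p=113, q=49
  k=5: a=3, p=369, q=160

369/160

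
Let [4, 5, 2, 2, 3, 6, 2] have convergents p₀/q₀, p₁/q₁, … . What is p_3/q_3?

Using pₖ = aₖpₖ₋₁ + pₖ₋₂, qₖ = aₖqₖ₋₁ + qₖ₋₂ (with p₋₁=1, p₋₂=0, q₋₁=0, q₋₂=1):
  k=0: a=4, p=4, q=1
  k=1: a=5, p=21, q=5
  k=2: a=2, p=46, q=11
  k=3: a=2, p=113, q=27

113/27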